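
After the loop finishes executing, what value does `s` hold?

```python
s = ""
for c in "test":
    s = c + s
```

Let's trace through this code step by step.

Initialize: s = ''
Entering loop: for c in "test":
After iteration 1: c = 't', s = 't'
After iteration 2: c = 'e', s = 'et'
After iteration 3: c = 's', s = 'set'
After iteration 4: c = 't', s = 'tset'
Loop ends.

Final answer: 'tset'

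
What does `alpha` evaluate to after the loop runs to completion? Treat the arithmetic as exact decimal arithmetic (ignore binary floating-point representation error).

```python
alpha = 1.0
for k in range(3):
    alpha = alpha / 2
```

Let's trace through this code step by step.

Initialize: alpha = 1.0
Entering loop: for k in range(3):
After iteration 1: k = 0, alpha = 0.5
After iteration 2: k = 1, alpha = 0.25
After iteration 3: k = 2, alpha = 0.125
Loop ends.

Final answer: 0.125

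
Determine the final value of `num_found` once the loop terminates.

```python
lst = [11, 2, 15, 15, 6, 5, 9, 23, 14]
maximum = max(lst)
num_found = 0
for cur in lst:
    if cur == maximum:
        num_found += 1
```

Let's trace through this code step by step.

Initialize: lst = [11, 2, 15, 15, 6, 5, 9, 23, 14]
Initialize: maximum = 23
Initialize: num_found = 0
Entering loop: for cur in lst:
After iteration 1: cur = 11, num_found = 0
After iteration 2: cur = 2, num_found = 0
After iteration 3: cur = 15, num_found = 0
After iteration 4: cur = 15, num_found = 0
After iteration 5: cur = 6, num_found = 0
After iteration 6: cur = 5, num_found = 0
After iteration 7: cur = 9, num_found = 0
After iteration 8: cur = 23, num_found = 1
After iteration 9: cur = 14, num_found = 1
Loop ends.

Final answer: 1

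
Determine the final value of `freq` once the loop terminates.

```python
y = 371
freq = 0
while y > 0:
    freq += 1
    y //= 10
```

Let's trace through this code step by step.

Initialize: y = 371
Initialize: freq = 0
Entering loop: while y > 0:
After iteration 1: y = 37, freq = 1
After iteration 2: y = 3, freq = 2
After iteration 3: y = 0, freq = 3
Loop ends.

Final answer: 3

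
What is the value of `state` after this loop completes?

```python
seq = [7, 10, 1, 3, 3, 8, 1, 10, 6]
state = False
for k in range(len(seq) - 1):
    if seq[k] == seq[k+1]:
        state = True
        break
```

Let's trace through this code step by step.

Initialize: seq = [7, 10, 1, 3, 3, 8, 1, 10, 6]
Initialize: state = False
Entering loop: for k in range(len(seq) - 1):
After iteration 1: k = 0, state = False
After iteration 2: k = 1, state = False
After iteration 3: k = 2, state = False
After iteration 4: k = 3, state = True
Loop ends.

Final answer: True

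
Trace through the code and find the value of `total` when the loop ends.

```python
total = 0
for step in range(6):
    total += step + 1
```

Let's trace through this code step by step.

Initialize: total = 0
Entering loop: for step in range(6):
After iteration 1: step = 0, total = 1
After iteration 2: step = 1, total = 3
After iteration 3: step = 2, total = 6
After iteration 4: step = 3, total = 10
After iteration 5: step = 4, total = 15
After iteration 6: step = 5, total = 21
Loop ends.

Final answer: 21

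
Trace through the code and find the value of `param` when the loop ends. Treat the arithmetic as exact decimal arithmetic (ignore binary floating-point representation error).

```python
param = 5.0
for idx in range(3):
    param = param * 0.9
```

Let's trace through this code step by step.

Initialize: param = 5.0
Entering loop: for idx in range(3):
After iteration 1: idx = 0, param = 4.5
After iteration 2: idx = 1, param = 4.05
After iteration 3: idx = 2, param = 3.645
Loop ends.

Final answer: 3.645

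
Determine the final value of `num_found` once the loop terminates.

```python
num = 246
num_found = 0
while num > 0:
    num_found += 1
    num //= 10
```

Let's trace through this code step by step.

Initialize: num = 246
Initialize: num_found = 0
Entering loop: while num > 0:
After iteration 1: num = 24, num_found = 1
After iteration 2: num = 2, num_found = 2
After iteration 3: num = 0, num_found = 3
Loop ends.

Final answer: 3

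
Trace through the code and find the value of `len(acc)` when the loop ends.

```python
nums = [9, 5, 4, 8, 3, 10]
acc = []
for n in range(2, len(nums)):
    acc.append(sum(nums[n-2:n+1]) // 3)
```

Let's trace through this code step by step.

Initialize: nums = [9, 5, 4, 8, 3, 10]
Initialize: acc = []
Entering loop: for n in range(2, len(nums)):
After iteration 1: n = 2, acc = [6]
After iteration 2: n = 3, acc = [6, 5]
After iteration 3: n = 4, acc = [6, 5, 5]
After iteration 4: n = 5, acc = [6, 5, 5, 7]
Loop ends.
len(acc) = 4

Final answer: 4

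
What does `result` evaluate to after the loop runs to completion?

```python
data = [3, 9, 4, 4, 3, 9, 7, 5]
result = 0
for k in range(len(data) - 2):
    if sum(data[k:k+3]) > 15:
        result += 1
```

Let's trace through this code step by step.

Initialize: data = [3, 9, 4, 4, 3, 9, 7, 5]
Initialize: result = 0
Entering loop: for k in range(len(data) - 2):
After iteration 1: k = 0, result = 1
After iteration 2: k = 1, result = 2
After iteration 3: k = 2, result = 2
After iteration 4: k = 3, result = 3
After iteration 5: k = 4, result = 4
After iteration 6: k = 5, result = 5
Loop ends.

Final answer: 5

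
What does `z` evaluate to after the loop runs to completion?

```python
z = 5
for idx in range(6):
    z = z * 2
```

Let's trace through this code step by step.

Initialize: z = 5
Entering loop: for idx in range(6):
After iteration 1: idx = 0, z = 10
After iteration 2: idx = 1, z = 20
After iteration 3: idx = 2, z = 40
After iteration 4: idx = 3, z = 80
After iteration 5: idx = 4, z = 160
After iteration 6: idx = 5, z = 320
Loop ends.

Final answer: 320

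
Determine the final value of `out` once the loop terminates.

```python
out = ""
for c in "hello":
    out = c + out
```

Let's trace through this code step by step.

Initialize: out = ''
Entering loop: for c in "hello":
After iteration 1: c = 'h', out = 'h'
After iteration 2: c = 'e', out = 'eh'
After iteration 3: c = 'l', out = 'leh'
After iteration 4: c = 'l', out = 'lleh'
After iteration 5: c = 'o', out = 'olleh'
Loop ends.

Final answer: 'olleh'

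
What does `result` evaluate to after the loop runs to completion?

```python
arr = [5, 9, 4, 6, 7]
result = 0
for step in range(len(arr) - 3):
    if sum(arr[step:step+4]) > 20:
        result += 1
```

Let's trace through this code step by step.

Initialize: arr = [5, 9, 4, 6, 7]
Initialize: result = 0
Entering loop: for step in range(len(arr) - 3):
After iteration 1: step = 0, result = 1
After iteration 2: step = 1, result = 2
Loop ends.

Final answer: 2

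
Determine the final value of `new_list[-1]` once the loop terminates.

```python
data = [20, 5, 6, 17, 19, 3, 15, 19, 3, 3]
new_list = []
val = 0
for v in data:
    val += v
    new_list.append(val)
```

Let's trace through this code step by step.

Initialize: data = [20, 5, 6, 17, 19, 3, 15, 19, 3, 3]
Initialize: new_list = []
Initialize: val = 0
Entering loop: for v in data:
After iteration 1: v = 20, new_list = [20], val = 20
After iteration 2: v = 5, new_list = [20, 25], val = 25
After iteration 3: v = 6, new_list = [20, 25, 31], val = 31
After iteration 4: v = 17, new_list = [20, 25, 31, 48], val = 48
After iteration 5: v = 19, new_list = [20, 25, 31, 48, 67], val = 67
After iteration 6: v = 3, new_list = [20, 25, 31, 48, 67, 70], val = 70
After iteration 7: v = 15, new_list = [20, 25, 31, 48, 67, 70, 85], val = 85
After iteration 8: v = 19, new_list = [20, 25, 31, 48, 67, 70, 85, 104], val = 104
After iteration 9: v = 3, new_list = [20, 25, 31, 48, 67, 70, 85, 104, 107], val = 107
After iteration 10: v = 3, new_list = [20, 25, 31, 48, 67, 70, 85, 104, 107, 110], val = 110
Loop ends.
new_list[-1] = 110

Final answer: 110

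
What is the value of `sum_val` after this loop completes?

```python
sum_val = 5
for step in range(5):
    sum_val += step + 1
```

Let's trace through this code step by step.

Initialize: sum_val = 5
Entering loop: for step in range(5):
After iteration 1: step = 0, sum_val = 6
After iteration 2: step = 1, sum_val = 8
After iteration 3: step = 2, sum_val = 11
After iteration 4: step = 3, sum_val = 15
After iteration 5: step = 4, sum_val = 20
Loop ends.

Final answer: 20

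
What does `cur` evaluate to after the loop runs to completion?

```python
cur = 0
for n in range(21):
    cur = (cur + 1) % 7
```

Let's trace through this code step by step.

Initialize: cur = 0
Entering loop: for n in range(21):
After iteration 1: n = 0, cur = 1
After iteration 2: n = 1, cur = 2
After iteration 3: n = 2, cur = 3
After iteration 4: n = 3, cur = 4
After iteration 5: n = 4, cur = 5
After iteration 6: n = 5, cur = 6
After iteration 7: n = 6, cur = 0
After iteration 8: n = 7, cur = 1
After iteration 9: n = 8, cur = 2
After iteration 10: n = 9, cur = 3
After iteration 11: n = 10, cur = 4
After iteration 12: n = 11, cur = 5
After iteration 13: n = 12, cur = 6
After iteration 14: n = 13, cur = 0
After iteration 15: n = 14, cur = 1
After iteration 16: n = 15, cur = 2
After iteration 17: n = 16, cur = 3
After iteration 18: n = 17, cur = 4
After iteration 19: n = 18, cur = 5
After iteration 20: n = 19, cur = 6
After iteration 21: n = 20, cur = 0
Loop ends.

Final answer: 0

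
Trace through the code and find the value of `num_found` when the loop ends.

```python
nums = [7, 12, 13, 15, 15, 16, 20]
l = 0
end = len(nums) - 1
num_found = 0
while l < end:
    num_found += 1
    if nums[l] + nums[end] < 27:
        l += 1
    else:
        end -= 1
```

Let's trace through this code step by step.

Initialize: nums = [7, 12, 13, 15, 15, 16, 20]
Initialize: l = 0
Initialize: end = 6
Initialize: num_found = 0
Entering loop: while l < end:
After iteration 1: l = 0, end = 5, num_found = 1
After iteration 2: l = 1, end = 5, num_found = 2
After iteration 3: l = 1, end = 4, num_found = 3
After iteration 4: l = 1, end = 3, num_found = 4
After iteration 5: l = 1, end = 2, num_found = 5
After iteration 6: l = 2, end = 2, num_found = 6
Loop ends.

Final answer: 6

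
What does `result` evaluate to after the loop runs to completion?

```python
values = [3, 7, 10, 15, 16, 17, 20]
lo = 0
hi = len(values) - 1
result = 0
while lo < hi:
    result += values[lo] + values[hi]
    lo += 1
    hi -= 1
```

Let's trace through this code step by step.

Initialize: values = [3, 7, 10, 15, 16, 17, 20]
Initialize: lo = 0
Initialize: hi = 6
Initialize: result = 0
Entering loop: while lo < hi:
After iteration 1: lo = 1, hi = 5, result = 23
After iteration 2: lo = 2, hi = 4, result = 47
After iteration 3: lo = 3, hi = 3, result = 73
Loop ends.

Final answer: 73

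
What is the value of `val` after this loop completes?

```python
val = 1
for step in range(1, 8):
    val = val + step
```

Let's trace through this code step by step.

Initialize: val = 1
Entering loop: for step in range(1, 8):
After iteration 1: step = 1, val = 2
After iteration 2: step = 2, val = 4
After iteration 3: step = 3, val = 7
After iteration 4: step = 4, val = 11
After iteration 5: step = 5, val = 16
After iteration 6: step = 6, val = 22
After iteration 7: step = 7, val = 29
Loop ends.

Final answer: 29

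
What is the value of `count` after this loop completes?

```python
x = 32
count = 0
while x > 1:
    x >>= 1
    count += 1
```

Let's trace through this code step by step.

Initialize: x = 32
Initialize: count = 0
Entering loop: while x > 1:
After iteration 1: x = 16, count = 1
After iteration 2: x = 8, count = 2
After iteration 3: x = 4, count = 3
After iteration 4: x = 2, count = 4
After iteration 5: x = 1, count = 5
Loop ends.

Final answer: 5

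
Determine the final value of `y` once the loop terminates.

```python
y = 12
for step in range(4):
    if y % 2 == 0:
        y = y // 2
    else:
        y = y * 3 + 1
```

Let's trace through this code step by step.

Initialize: y = 12
Entering loop: for step in range(4):
After iteration 1: step = 0, y = 6
After iteration 2: step = 1, y = 3
After iteration 3: step = 2, y = 10
After iteration 4: step = 3, y = 5
Loop ends.

Final answer: 5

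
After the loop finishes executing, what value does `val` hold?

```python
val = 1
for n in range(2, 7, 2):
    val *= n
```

Let's trace through this code step by step.

Initialize: val = 1
Entering loop: for n in range(2, 7, 2):
After iteration 1: n = 2, val = 2
After iteration 2: n = 4, val = 8
After iteration 3: n = 6, val = 48
Loop ends.

Final answer: 48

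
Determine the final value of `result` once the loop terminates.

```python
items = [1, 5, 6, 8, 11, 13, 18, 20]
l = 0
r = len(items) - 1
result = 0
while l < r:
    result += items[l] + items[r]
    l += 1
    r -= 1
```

Let's trace through this code step by step.

Initialize: items = [1, 5, 6, 8, 11, 13, 18, 20]
Initialize: l = 0
Initialize: r = 7
Initialize: result = 0
Entering loop: while l < r:
After iteration 1: l = 1, r = 6, result = 21
After iteration 2: l = 2, r = 5, result = 44
After iteration 3: l = 3, r = 4, result = 63
After iteration 4: l = 4, r = 3, result = 82
Loop ends.

Final answer: 82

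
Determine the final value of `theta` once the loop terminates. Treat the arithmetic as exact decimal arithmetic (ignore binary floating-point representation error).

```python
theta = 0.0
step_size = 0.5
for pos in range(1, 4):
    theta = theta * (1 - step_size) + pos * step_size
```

Let's trace through this code step by step.

Initialize: theta = 0.0
Initialize: step_size = 0.5
Entering loop: for pos in range(1, 4):
After iteration 1: pos = 1, theta = 0.5
After iteration 2: pos = 2, theta = 1.25
After iteration 3: pos = 3, theta = 2.125
Loop ends.

Final answer: 2.125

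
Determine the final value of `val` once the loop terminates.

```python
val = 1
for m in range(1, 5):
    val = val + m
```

Let's trace through this code step by step.

Initialize: val = 1
Entering loop: for m in range(1, 5):
After iteration 1: m = 1, val = 2
After iteration 2: m = 2, val = 4
After iteration 3: m = 3, val = 7
After iteration 4: m = 4, val = 11
Loop ends.

Final answer: 11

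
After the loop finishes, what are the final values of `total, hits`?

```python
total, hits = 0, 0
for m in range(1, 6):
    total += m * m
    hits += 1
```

Let's trace through this code step by step.

Initialize: total = 0
Initialize: hits = 0
Entering loop: for m in range(1, 6):
After iteration 1: m = 1, total = 1, hits = 1
After iteration 2: m = 2, total = 5, hits = 2
After iteration 3: m = 3, total = 14, hits = 3
After iteration 4: m = 4, total = 30, hits = 4
After iteration 5: m = 5, total = 55, hits = 5
Loop ends.

Final answer: 55, 5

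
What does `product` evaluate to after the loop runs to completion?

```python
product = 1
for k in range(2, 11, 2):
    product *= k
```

Let's trace through this code step by step.

Initialize: product = 1
Entering loop: for k in range(2, 11, 2):
After iteration 1: k = 2, product = 2
After iteration 2: k = 4, product = 8
After iteration 3: k = 6, product = 48
After iteration 4: k = 8, product = 384
After iteration 5: k = 10, product = 3840
Loop ends.

Final answer: 3840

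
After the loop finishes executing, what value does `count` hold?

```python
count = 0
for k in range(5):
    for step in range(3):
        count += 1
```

Let's trace through this code step by step.

Initialize: count = 0
Entering loop: for k in range(5):
After iteration 1: k = 0, count = 3
After iteration 2: k = 1, count = 6
After iteration 3: k = 2, count = 9
After iteration 4: k = 3, count = 12
After iteration 5: k = 4, count = 15
Loop ends.

Final answer: 15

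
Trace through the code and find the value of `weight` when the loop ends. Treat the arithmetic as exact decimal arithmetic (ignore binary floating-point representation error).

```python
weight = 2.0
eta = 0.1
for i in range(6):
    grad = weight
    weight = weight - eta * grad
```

Let's trace through this code step by step.

Initialize: weight = 2.0
Initialize: eta = 0.1
Entering loop: for i in range(6):
After iteration 1: i = 0, weight = 1.8, grad = 2.0
After iteration 2: i = 1, weight = 1.62, grad = 1.8
After iteration 3: i = 2, weight = 1.458, grad = 1.62
After iteration 4: i = 3, weight = 1.3122, grad = 1.458
After iteration 5: i = 4, weight = 1.18098, grad = 1.3122
After iteration 6: i = 5, weight = 1.062882, grad = 1.18098
Loop ends.

Final answer: 1.062882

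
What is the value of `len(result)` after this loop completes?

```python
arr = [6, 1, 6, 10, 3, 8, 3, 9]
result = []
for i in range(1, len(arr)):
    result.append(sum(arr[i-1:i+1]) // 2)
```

Let's trace through this code step by step.

Initialize: arr = [6, 1, 6, 10, 3, 8, 3, 9]
Initialize: result = []
Entering loop: for i in range(1, len(arr)):
After iteration 1: i = 1, result = [3]
After iteration 2: i = 2, result = [3, 3]
After iteration 3: i = 3, result = [3, 3, 8]
After iteration 4: i = 4, result = [3, 3, 8, 6]
After iteration 5: i = 5, result = [3, 3, 8, 6, 5]
After iteration 6: i = 6, result = [3, 3, 8, 6, 5, 5]
After iteration 7: i = 7, result = [3, 3, 8, 6, 5, 5, 6]
Loop ends.
len(result) = 7

Final answer: 7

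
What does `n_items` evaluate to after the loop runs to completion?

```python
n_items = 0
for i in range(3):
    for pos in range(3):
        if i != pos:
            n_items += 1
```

Let's trace through this code step by step.

Initialize: n_items = 0
Entering loop: for i in range(3):
After iteration 1: i = 0, n_items = 2
After iteration 2: i = 1, n_items = 4
After iteration 3: i = 2, n_items = 6
Loop ends.

Final answer: 6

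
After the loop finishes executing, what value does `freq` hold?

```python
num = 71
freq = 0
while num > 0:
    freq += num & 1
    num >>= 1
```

Let's trace through this code step by step.

Initialize: num = 71
Initialize: freq = 0
Entering loop: while num > 0:
After iteration 1: num = 35, freq = 1
After iteration 2: num = 17, freq = 2
After iteration 3: num = 8, freq = 3
After iteration 4: num = 4, freq = 3
After iteration 5: num = 2, freq = 3
After iteration 6: num = 1, freq = 3
After iteration 7: num = 0, freq = 4
Loop ends.

Final answer: 4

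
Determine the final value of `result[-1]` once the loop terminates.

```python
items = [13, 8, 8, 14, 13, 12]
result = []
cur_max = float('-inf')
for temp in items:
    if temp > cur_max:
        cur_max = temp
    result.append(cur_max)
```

Let's trace through this code step by step.

Initialize: items = [13, 8, 8, 14, 13, 12]
Initialize: result = []
Initialize: cur_max = -inf
Entering loop: for temp in items:
After iteration 1: temp = 13, result = [13], cur_max = 13
After iteration 2: temp = 8, result = [13, 13], cur_max = 13
After iteration 3: temp = 8, result = [13, 13, 13], cur_max = 13
After iteration 4: temp = 14, result = [13, 13, 13, 14], cur_max = 14
After iteration 5: temp = 13, result = [13, 13, 13, 14, 14], cur_max = 14
After iteration 6: temp = 12, result = [13, 13, 13, 14, 14, 14], cur_max = 14
Loop ends.
result[-1] = 14

Final answer: 14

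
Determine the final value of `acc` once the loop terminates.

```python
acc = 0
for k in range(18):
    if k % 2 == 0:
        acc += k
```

Let's trace through this code step by step.

Initialize: acc = 0
Entering loop: for k in range(18):
After iteration 1: k = 0, acc = 0
After iteration 2: k = 1, acc = 0
After iteration 3: k = 2, acc = 2
After iteration 4: k = 3, acc = 2
After iteration 5: k = 4, acc = 6
After iteration 6: k = 5, acc = 6
After iteration 7: k = 6, acc = 12
After iteration 8: k = 7, acc = 12
After iteration 9: k = 8, acc = 20
After iteration 10: k = 9, acc = 20
After iteration 11: k = 10, acc = 30
After iteration 12: k = 11, acc = 30
After iteration 13: k = 12, acc = 42
After iteration 14: k = 13, acc = 42
After iteration 15: k = 14, acc = 56
After iteration 16: k = 15, acc = 56
After iteration 17: k = 16, acc = 72
After iteration 18: k = 17, acc = 72
Loop ends.

Final answer: 72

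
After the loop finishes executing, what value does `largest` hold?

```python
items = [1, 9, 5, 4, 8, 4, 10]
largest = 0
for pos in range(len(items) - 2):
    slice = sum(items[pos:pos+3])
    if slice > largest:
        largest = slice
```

Let's trace through this code step by step.

Initialize: items = [1, 9, 5, 4, 8, 4, 10]
Initialize: largest = 0
Entering loop: for pos in range(len(items) - 2):
After iteration 1: pos = 0, largest = 15, slice = 15
After iteration 2: pos = 1, largest = 18, slice = 18
After iteration 3: pos = 2, largest = 18, slice = 17
After iteration 4: pos = 3, largest = 18, slice = 16
After iteration 5: pos = 4, largest = 22, slice = 22
Loop ends.

Final answer: 22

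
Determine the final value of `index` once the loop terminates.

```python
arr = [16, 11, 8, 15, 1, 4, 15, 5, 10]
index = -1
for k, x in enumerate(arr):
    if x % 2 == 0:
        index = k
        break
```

Let's trace through this code step by step.

Initialize: arr = [16, 11, 8, 15, 1, 4, 15, 5, 10]
Initialize: index = -1
Entering loop: for k, x in enumerate(arr):
After iteration 1: k = 0, x = 16, index = 0
Loop ends.

Final answer: 0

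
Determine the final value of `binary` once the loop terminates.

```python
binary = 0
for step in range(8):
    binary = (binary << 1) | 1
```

Let's trace through this code step by step.

Initialize: binary = 0
Entering loop: for step in range(8):
After iteration 1: step = 0, binary = 1
After iteration 2: step = 1, binary = 3
After iteration 3: step = 2, binary = 7
After iteration 4: step = 3, binary = 15
After iteration 5: step = 4, binary = 31
After iteration 6: step = 5, binary = 63
After iteration 7: step = 6, binary = 127
After iteration 8: step = 7, binary = 255
Loop ends.

Final answer: 255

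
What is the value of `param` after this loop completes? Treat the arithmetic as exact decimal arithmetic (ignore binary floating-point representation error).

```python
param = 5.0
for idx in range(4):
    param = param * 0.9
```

Let's trace through this code step by step.

Initialize: param = 5.0
Entering loop: for idx in range(4):
After iteration 1: idx = 0, param = 4.5
After iteration 2: idx = 1, param = 4.05
After iteration 3: idx = 2, param = 3.645
After iteration 4: idx = 3, param = 3.2805
Loop ends.

Final answer: 3.2805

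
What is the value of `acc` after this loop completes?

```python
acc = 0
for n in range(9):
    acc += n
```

Let's trace through this code step by step.

Initialize: acc = 0
Entering loop: for n in range(9):
After iteration 1: n = 0, acc = 0
After iteration 2: n = 1, acc = 1
After iteration 3: n = 2, acc = 3
After iteration 4: n = 3, acc = 6
After iteration 5: n = 4, acc = 10
After iteration 6: n = 5, acc = 15
After iteration 7: n = 6, acc = 21
After iteration 8: n = 7, acc = 28
After iteration 9: n = 8, acc = 36
Loop ends.

Final answer: 36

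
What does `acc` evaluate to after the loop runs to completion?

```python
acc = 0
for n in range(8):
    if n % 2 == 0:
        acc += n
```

Let's trace through this code step by step.

Initialize: acc = 0
Entering loop: for n in range(8):
After iteration 1: n = 0, acc = 0
After iteration 2: n = 1, acc = 0
After iteration 3: n = 2, acc = 2
After iteration 4: n = 3, acc = 2
After iteration 5: n = 4, acc = 6
After iteration 6: n = 5, acc = 6
After iteration 7: n = 6, acc = 12
After iteration 8: n = 7, acc = 12
Loop ends.

Final answer: 12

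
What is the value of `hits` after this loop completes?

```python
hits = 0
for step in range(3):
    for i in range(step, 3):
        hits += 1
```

Let's trace through this code step by step.

Initialize: hits = 0
Entering loop: for step in range(3):
After iteration 1: step = 0, hits = 3
After iteration 2: step = 1, hits = 5
After iteration 3: step = 2, hits = 6
Loop ends.

Final answer: 6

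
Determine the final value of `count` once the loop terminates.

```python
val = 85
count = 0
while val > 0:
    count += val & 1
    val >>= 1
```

Let's trace through this code step by step.

Initialize: val = 85
Initialize: count = 0
Entering loop: while val > 0:
After iteration 1: val = 42, count = 1
After iteration 2: val = 21, count = 1
After iteration 3: val = 10, count = 2
After iteration 4: val = 5, count = 2
After iteration 5: val = 2, count = 3
After iteration 6: val = 1, count = 3
After iteration 7: val = 0, count = 4
Loop ends.

Final answer: 4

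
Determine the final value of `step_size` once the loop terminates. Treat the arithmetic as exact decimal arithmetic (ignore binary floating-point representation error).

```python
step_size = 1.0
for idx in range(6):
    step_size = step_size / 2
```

Let's trace through this code step by step.

Initialize: step_size = 1.0
Entering loop: for idx in range(6):
After iteration 1: idx = 0, step_size = 0.5
After iteration 2: idx = 1, step_size = 0.25
After iteration 3: idx = 2, step_size = 0.125
After iteration 4: idx = 3, step_size = 0.0625
After iteration 5: idx = 4, step_size = 0.03125
After iteration 6: idx = 5, step_size = 0.015625
Loop ends.

Final answer: 0.015625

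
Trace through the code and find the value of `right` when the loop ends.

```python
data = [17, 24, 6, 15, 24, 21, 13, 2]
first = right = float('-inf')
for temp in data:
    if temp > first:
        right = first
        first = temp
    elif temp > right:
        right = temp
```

Let's trace through this code step by step.

Initialize: data = [17, 24, 6, 15, 24, 21, 13, 2]
Initialize: first = -inf
Initialize: right = -inf
Entering loop: for temp in data:
After iteration 1: temp = 17, first = 17, right = -inf
After iteration 2: temp = 24, first = 24, right = 17
After iteration 3: temp = 6, first = 24, right = 17
After iteration 4: temp = 15, first = 24, right = 17
After iteration 5: temp = 24, first = 24, right = 24
After iteration 6: temp = 21, first = 24, right = 24
After iteration 7: temp = 13, first = 24, right = 24
After iteration 8: temp = 2, first = 24, right = 24
Loop ends.

Final answer: 24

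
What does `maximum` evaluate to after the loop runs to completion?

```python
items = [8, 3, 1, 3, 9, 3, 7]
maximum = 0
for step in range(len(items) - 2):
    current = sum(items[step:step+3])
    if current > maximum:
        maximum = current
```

Let's trace through this code step by step.

Initialize: items = [8, 3, 1, 3, 9, 3, 7]
Initialize: maximum = 0
Entering loop: for step in range(len(items) - 2):
After iteration 1: step = 0, maximum = 12, current = 12
After iteration 2: step = 1, maximum = 12, current = 7
After iteration 3: step = 2, maximum = 13, current = 13
After iteration 4: step = 3, maximum = 15, current = 15
After iteration 5: step = 4, maximum = 19, current = 19
Loop ends.

Final answer: 19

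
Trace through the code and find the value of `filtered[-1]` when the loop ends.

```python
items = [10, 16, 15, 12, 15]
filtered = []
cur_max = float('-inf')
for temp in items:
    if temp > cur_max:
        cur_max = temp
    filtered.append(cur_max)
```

Let's trace through this code step by step.

Initialize: items = [10, 16, 15, 12, 15]
Initialize: filtered = []
Initialize: cur_max = -inf
Entering loop: for temp in items:
After iteration 1: temp = 10, filtered = [10], cur_max = 10
After iteration 2: temp = 16, filtered = [10, 16], cur_max = 16
After iteration 3: temp = 15, filtered = [10, 16, 16], cur_max = 16
After iteration 4: temp = 12, filtered = [10, 16, 16, 16], cur_max = 16
After iteration 5: temp = 15, filtered = [10, 16, 16, 16, 16], cur_max = 16
Loop ends.
filtered[-1] = 16

Final answer: 16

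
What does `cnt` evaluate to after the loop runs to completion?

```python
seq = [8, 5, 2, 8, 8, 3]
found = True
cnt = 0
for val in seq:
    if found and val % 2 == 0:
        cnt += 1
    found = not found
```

Let's trace through this code step by step.

Initialize: seq = [8, 5, 2, 8, 8, 3]
Initialize: found = True
Initialize: cnt = 0
Entering loop: for val in seq:
After iteration 1: val = 8, found = False, cnt = 1
After iteration 2: val = 5, found = True, cnt = 1
After iteration 3: val = 2, found = False, cnt = 2
After iteration 4: val = 8, found = True, cnt = 2
After iteration 5: val = 8, found = False, cnt = 3
After iteration 6: val = 3, found = True, cnt = 3
Loop ends.

Final answer: 3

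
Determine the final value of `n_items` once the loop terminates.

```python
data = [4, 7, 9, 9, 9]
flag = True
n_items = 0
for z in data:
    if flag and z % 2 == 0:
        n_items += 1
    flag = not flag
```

Let's trace through this code step by step.

Initialize: data = [4, 7, 9, 9, 9]
Initialize: flag = True
Initialize: n_items = 0
Entering loop: for z in data:
After iteration 1: z = 4, flag = False, n_items = 1
After iteration 2: z = 7, flag = True, n_items = 1
After iteration 3: z = 9, flag = False, n_items = 1
After iteration 4: z = 9, flag = True, n_items = 1
After iteration 5: z = 9, flag = False, n_items = 1
Loop ends.

Final answer: 1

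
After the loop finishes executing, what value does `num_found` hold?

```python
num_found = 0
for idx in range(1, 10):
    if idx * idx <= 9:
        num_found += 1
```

Let's trace through this code step by step.

Initialize: num_found = 0
Entering loop: for idx in range(1, 10):
After iteration 1: idx = 1, num_found = 1
After iteration 2: idx = 2, num_found = 2
After iteration 3: idx = 3, num_found = 3
After iteration 4: idx = 4, num_found = 3
After iteration 5: idx = 5, num_found = 3
After iteration 6: idx = 6, num_found = 3
After iteration 7: idx = 7, num_found = 3
After iteration 8: idx = 8, num_found = 3
After iteration 9: idx = 9, num_found = 3
Loop ends.

Final answer: 3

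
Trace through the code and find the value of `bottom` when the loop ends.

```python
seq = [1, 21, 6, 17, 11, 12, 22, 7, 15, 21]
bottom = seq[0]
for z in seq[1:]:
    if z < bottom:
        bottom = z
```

Let's trace through this code step by step.

Initialize: seq = [1, 21, 6, 17, 11, 12, 22, 7, 15, 21]
Initialize: bottom = 1
Entering loop: for z in seq[1:]:
After iteration 1: z = 21, bottom = 1
After iteration 2: z = 6, bottom = 1
After iteration 3: z = 17, bottom = 1
After iteration 4: z = 11, bottom = 1
After iteration 5: z = 12, bottom = 1
After iteration 6: z = 22, bottom = 1
After iteration 7: z = 7, bottom = 1
After iteration 8: z = 15, bottom = 1
After iteration 9: z = 21, bottom = 1
Loop ends.

Final answer: 1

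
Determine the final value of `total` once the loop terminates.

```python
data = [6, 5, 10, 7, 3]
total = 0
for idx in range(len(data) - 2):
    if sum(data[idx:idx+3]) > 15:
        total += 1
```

Let's trace through this code step by step.

Initialize: data = [6, 5, 10, 7, 3]
Initialize: total = 0
Entering loop: for idx in range(len(data) - 2):
After iteration 1: idx = 0, total = 1
After iteration 2: idx = 1, total = 2
After iteration 3: idx = 2, total = 3
Loop ends.

Final answer: 3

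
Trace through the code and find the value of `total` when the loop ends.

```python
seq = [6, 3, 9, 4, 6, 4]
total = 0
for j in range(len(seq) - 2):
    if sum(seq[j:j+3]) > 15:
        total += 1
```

Let's trace through this code step by step.

Initialize: seq = [6, 3, 9, 4, 6, 4]
Initialize: total = 0
Entering loop: for j in range(len(seq) - 2):
After iteration 1: j = 0, total = 1
After iteration 2: j = 1, total = 2
After iteration 3: j = 2, total = 3
After iteration 4: j = 3, total = 3
Loop ends.

Final answer: 3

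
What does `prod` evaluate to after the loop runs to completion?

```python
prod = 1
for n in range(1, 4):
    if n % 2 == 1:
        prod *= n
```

Let's trace through this code step by step.

Initialize: prod = 1
Entering loop: for n in range(1, 4):
After iteration 1: n = 1, prod = 1
After iteration 2: n = 2, prod = 1
After iteration 3: n = 3, prod = 3
Loop ends.

Final answer: 3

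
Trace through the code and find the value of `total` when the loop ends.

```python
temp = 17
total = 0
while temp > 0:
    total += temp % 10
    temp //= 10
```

Let's trace through this code step by step.

Initialize: temp = 17
Initialize: total = 0
Entering loop: while temp > 0:
After iteration 1: temp = 1, total = 7
After iteration 2: temp = 0, total = 8
Loop ends.

Final answer: 8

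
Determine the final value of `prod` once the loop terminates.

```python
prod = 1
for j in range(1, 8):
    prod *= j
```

Let's trace through this code step by step.

Initialize: prod = 1
Entering loop: for j in range(1, 8):
After iteration 1: j = 1, prod = 1
After iteration 2: j = 2, prod = 2
After iteration 3: j = 3, prod = 6
After iteration 4: j = 4, prod = 24
After iteration 5: j = 5, prod = 120
After iteration 6: j = 6, prod = 720
After iteration 7: j = 7, prod = 5040
Loop ends.

Final answer: 5040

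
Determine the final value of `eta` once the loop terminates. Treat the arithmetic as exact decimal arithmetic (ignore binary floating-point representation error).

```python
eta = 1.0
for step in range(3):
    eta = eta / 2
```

Let's trace through this code step by step.

Initialize: eta = 1.0
Entering loop: for step in range(3):
After iteration 1: step = 0, eta = 0.5
After iteration 2: step = 1, eta = 0.25
After iteration 3: step = 2, eta = 0.125
Loop ends.

Final answer: 0.125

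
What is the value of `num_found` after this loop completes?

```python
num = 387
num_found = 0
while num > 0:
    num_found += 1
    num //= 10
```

Let's trace through this code step by step.

Initialize: num = 387
Initialize: num_found = 0
Entering loop: while num > 0:
After iteration 1: num = 38, num_found = 1
After iteration 2: num = 3, num_found = 2
After iteration 3: num = 0, num_found = 3
Loop ends.

Final answer: 3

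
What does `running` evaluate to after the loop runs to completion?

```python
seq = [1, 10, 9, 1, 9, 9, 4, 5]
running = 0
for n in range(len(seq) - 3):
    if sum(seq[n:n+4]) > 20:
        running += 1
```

Let's trace through this code step by step.

Initialize: seq = [1, 10, 9, 1, 9, 9, 4, 5]
Initialize: running = 0
Entering loop: for n in range(len(seq) - 3):
After iteration 1: n = 0, running = 1
After iteration 2: n = 1, running = 2
After iteration 3: n = 2, running = 3
After iteration 4: n = 3, running = 4
After iteration 5: n = 4, running = 5
Loop ends.

Final answer: 5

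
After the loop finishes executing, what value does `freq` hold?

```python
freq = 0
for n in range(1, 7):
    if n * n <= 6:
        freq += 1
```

Let's trace through this code step by step.

Initialize: freq = 0
Entering loop: for n in range(1, 7):
After iteration 1: n = 1, freq = 1
After iteration 2: n = 2, freq = 2
After iteration 3: n = 3, freq = 2
After iteration 4: n = 4, freq = 2
After iteration 5: n = 5, freq = 2
After iteration 6: n = 6, freq = 2
Loop ends.

Final answer: 2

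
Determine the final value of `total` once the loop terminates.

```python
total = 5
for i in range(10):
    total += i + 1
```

Let's trace through this code step by step.

Initialize: total = 5
Entering loop: for i in range(10):
After iteration 1: i = 0, total = 6
After iteration 2: i = 1, total = 8
After iteration 3: i = 2, total = 11
After iteration 4: i = 3, total = 15
After iteration 5: i = 4, total = 20
After iteration 6: i = 5, total = 26
After iteration 7: i = 6, total = 33
After iteration 8: i = 7, total = 41
After iteration 9: i = 8, total = 50
After iteration 10: i = 9, total = 60
Loop ends.

Final answer: 60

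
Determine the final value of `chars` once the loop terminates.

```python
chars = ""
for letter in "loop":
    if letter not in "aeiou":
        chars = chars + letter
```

Let's trace through this code step by step.

Initialize: chars = ''
Entering loop: for letter in "loop":
After iteration 1: letter = 'l', chars = 'l'
After iteration 2: letter = 'o', chars = 'l'
After iteration 3: letter = 'o', chars = 'l'
After iteration 4: letter = 'p', chars = 'lp'
Loop ends.

Final answer: 'lp'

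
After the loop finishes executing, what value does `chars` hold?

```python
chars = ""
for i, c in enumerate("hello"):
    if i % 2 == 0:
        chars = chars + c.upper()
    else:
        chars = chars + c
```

Let's trace through this code step by step.

Initialize: chars = ''
Entering loop: for i, c in enumerate("hello"):
After iteration 1: i = 0, c = 'h', chars = 'H'
After iteration 2: i = 1, c = 'e', chars = 'He'
After iteration 3: i = 2, c = 'l', chars = 'HeL'
After iteration 4: i = 3, c = 'l', chars = 'HeLl'
After iteration 5: i = 4, c = 'o', chars = 'HeLlO'
Loop ends.

Final answer: 'HeLlO'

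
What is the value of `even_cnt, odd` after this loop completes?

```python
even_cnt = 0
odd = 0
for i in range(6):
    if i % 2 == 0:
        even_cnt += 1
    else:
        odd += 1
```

Let's trace through this code step by step.

Initialize: even_cnt = 0
Initialize: odd = 0
Entering loop: for i in range(6):
After iteration 1: i = 0, even_cnt = 1, odd = 0
After iteration 2: i = 1, even_cnt = 1, odd = 1
After iteration 3: i = 2, even_cnt = 2, odd = 1
After iteration 4: i = 3, even_cnt = 2, odd = 2
After iteration 5: i = 4, even_cnt = 3, odd = 2
After iteration 6: i = 5, even_cnt = 3, odd = 3
Loop ends.

Final answer: 3, 3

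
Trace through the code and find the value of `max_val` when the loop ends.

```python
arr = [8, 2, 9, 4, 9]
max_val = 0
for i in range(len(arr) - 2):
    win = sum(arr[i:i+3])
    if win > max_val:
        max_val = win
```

Let's trace through this code step by step.

Initialize: arr = [8, 2, 9, 4, 9]
Initialize: max_val = 0
Entering loop: for i in range(len(arr) - 2):
After iteration 1: i = 0, max_val = 19, win = 19
After iteration 2: i = 1, max_val = 19, win = 15
After iteration 3: i = 2, max_val = 22, win = 22
Loop ends.

Final answer: 22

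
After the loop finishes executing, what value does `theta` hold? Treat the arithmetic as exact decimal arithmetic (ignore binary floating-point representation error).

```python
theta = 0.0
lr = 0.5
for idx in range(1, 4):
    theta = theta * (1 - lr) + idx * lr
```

Let's trace through this code step by step.

Initialize: theta = 0.0
Initialize: lr = 0.5
Entering loop: for idx in range(1, 4):
After iteration 1: idx = 1, theta = 0.5
After iteration 2: idx = 2, theta = 1.25
After iteration 3: idx = 3, theta = 2.125
Loop ends.

Final answer: 2.125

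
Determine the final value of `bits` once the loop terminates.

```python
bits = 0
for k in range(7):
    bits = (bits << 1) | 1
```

Let's trace through this code step by step.

Initialize: bits = 0
Entering loop: for k in range(7):
After iteration 1: k = 0, bits = 1
After iteration 2: k = 1, bits = 3
After iteration 3: k = 2, bits = 7
After iteration 4: k = 3, bits = 15
After iteration 5: k = 4, bits = 31
After iteration 6: k = 5, bits = 63
After iteration 7: k = 6, bits = 127
Loop ends.

Final answer: 127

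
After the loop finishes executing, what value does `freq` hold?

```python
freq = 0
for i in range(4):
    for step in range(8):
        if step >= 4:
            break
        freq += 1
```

Let's trace through this code step by step.

Initialize: freq = 0
Entering loop: for i in range(4):
After iteration 1: i = 0, freq = 4
After iteration 2: i = 1, freq = 8
After iteration 3: i = 2, freq = 12
After iteration 4: i = 3, freq = 16
Loop ends.

Final answer: 16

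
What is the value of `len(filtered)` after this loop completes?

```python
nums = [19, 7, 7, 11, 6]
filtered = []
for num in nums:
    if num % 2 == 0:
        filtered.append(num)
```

Let's trace through this code step by step.

Initialize: nums = [19, 7, 7, 11, 6]
Initialize: filtered = []
Entering loop: for num in nums:
After iteration 1: num = 19, filtered = []
After iteration 2: num = 7, filtered = []
After iteration 3: num = 7, filtered = []
After iteration 4: num = 11, filtered = []
After iteration 5: num = 6, filtered = [6]
Loop ends.
len(filtered) = 1

Final answer: 1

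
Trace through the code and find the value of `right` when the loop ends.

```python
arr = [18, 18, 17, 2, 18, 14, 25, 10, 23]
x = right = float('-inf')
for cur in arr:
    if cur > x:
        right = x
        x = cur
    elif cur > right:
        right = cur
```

Let's trace through this code step by step.

Initialize: arr = [18, 18, 17, 2, 18, 14, 25, 10, 23]
Initialize: x = -inf
Initialize: right = -inf
Entering loop: for cur in arr:
After iteration 1: cur = 18, x = 18, right = -inf
After iteration 2: cur = 18, x = 18, right = 18
After iteration 3: cur = 17, x = 18, right = 18
After iteration 4: cur = 2, x = 18, right = 18
After iteration 5: cur = 18, x = 18, right = 18
After iteration 6: cur = 14, x = 18, right = 18
After iteration 7: cur = 25, x = 25, right = 18
After iteration 8: cur = 10, x = 25, right = 18
After iteration 9: cur = 23, x = 25, right = 23
Loop ends.

Final answer: 23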